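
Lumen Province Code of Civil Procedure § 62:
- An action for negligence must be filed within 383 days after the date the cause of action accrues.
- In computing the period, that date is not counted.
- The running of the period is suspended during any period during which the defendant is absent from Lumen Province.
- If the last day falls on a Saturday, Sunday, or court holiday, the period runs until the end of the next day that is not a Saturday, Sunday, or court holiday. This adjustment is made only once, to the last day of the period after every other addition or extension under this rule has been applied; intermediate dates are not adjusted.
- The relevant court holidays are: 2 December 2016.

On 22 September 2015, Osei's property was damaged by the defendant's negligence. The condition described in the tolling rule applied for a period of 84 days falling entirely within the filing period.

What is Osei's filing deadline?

383 days after 22 September 2015 is October 9, 2016.
Tolling adds 84 days: October 9, 2016 + 84 days = January 1, 2017.
January 1, 2017 is Sunday. The next qualifying day is January 2, 2017.

January 2, 2017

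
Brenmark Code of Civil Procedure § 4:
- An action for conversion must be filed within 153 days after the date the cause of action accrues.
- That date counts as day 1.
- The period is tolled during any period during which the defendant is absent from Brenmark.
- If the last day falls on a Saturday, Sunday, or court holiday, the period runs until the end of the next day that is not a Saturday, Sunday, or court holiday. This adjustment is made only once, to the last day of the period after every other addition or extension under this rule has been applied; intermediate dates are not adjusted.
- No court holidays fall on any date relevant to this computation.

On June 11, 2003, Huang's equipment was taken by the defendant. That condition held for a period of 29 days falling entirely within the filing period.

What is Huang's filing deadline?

December 9, 2003

Counting June 11, 2003 as day 1, day 153 is November 10, 2003.
Tolling adds 29 days: November 10, 2003 + 29 days = December 9, 2003.
December 9, 2003 is a Tuesday and not a court holiday, so no extension applies.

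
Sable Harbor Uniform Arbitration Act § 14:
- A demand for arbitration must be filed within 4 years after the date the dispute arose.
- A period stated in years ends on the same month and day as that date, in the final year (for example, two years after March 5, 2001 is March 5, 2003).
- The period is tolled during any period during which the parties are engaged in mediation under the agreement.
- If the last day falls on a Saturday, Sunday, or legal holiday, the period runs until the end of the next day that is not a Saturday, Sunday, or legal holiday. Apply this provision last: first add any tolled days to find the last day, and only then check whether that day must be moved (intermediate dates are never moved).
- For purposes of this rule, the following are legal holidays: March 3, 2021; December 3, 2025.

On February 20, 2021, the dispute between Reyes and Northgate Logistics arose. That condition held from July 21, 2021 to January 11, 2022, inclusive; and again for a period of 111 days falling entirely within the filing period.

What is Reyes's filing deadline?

4 years after February 20, 2021 is February 20, 2025.
From July 21, 2021 through January 11, 2022 inclusive is 175 days; tolling adds 175 days: February 20, 2025 + 175 days = August 14, 2025.
Tolling adds 111 days: August 14, 2025 + 111 days = December 3, 2025.
December 3, 2025 is a listed holiday. The next qualifying day is December 4, 2025.

December 4, 2025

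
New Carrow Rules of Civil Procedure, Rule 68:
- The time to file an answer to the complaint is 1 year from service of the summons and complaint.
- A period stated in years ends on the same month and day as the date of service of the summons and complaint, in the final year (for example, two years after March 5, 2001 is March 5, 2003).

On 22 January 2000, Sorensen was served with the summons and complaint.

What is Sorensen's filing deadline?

January 22, 2001

1 year after 22 January 2000 is January 22, 2001.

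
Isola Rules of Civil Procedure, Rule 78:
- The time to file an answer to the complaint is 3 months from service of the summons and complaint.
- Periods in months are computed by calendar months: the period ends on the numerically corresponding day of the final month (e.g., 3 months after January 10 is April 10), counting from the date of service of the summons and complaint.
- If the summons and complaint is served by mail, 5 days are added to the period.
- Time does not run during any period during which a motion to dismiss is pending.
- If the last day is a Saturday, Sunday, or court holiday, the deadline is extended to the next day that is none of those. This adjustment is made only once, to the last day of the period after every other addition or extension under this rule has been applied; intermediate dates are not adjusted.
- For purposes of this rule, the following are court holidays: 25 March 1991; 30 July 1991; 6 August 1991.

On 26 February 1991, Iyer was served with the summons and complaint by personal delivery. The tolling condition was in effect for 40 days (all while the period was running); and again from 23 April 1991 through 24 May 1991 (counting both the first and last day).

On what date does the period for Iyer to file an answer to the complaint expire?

3 months after 26 February 1991 is May 26, 1991.
Service was not by mail, so no mail extension applies.
Tolling adds 40 days: May 26, 1991 + 40 days = July 5, 1991.
From April 23, 1991 through May 24, 1991 inclusive is 32 days; tolling adds 32 days: July 5, 1991 + 32 days = August 6, 1991.
August 6, 1991 is a listed holiday. The next qualifying day is August 7, 1991.

August 7, 1991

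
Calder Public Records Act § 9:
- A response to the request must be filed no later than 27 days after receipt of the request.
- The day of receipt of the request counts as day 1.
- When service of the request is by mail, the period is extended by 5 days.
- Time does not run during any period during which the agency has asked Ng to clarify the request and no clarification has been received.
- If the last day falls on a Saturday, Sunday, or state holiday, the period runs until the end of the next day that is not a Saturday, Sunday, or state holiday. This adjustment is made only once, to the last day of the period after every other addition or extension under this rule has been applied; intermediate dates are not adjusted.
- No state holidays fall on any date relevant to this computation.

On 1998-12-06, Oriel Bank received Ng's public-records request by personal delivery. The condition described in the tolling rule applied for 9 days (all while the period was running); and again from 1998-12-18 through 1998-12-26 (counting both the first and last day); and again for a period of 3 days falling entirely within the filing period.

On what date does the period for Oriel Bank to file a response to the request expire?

Counting 1998-12-06 as day 1, day 27 is January 1, 1999.
Service was not by mail, so no mail extension applies.
Tolling adds 9 days: January 1, 1999 + 9 days = January 10, 1999.
From December 18, 1998 through December 26, 1998 inclusive is 9 days; tolling adds 9 days: January 10, 1999 + 9 days = January 19, 1999.
Tolling adds 3 days: January 19, 1999 + 3 days = January 22, 1999.
January 22, 1999 is a Friday and not a state holiday, so no extension applies.

January 22, 1999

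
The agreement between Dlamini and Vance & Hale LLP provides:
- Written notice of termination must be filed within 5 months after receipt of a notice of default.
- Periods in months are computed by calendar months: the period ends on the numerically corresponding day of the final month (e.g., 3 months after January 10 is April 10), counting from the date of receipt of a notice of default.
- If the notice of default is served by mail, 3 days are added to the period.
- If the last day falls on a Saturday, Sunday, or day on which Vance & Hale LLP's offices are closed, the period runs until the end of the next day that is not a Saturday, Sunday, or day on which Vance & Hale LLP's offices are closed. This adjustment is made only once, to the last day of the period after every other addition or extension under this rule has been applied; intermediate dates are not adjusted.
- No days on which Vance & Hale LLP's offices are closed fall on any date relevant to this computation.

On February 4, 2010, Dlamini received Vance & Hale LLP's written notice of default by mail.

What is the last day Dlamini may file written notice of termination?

July 7, 2010

5 months after February 4, 2010 is July 4, 2010.
Service was by mail, adding 3 days: July 4, 2010 + 3 days = July 7, 2010.
July 7, 2010 is a Wednesday and not a day on which Vance & Hale LLP's offices are closed, so no extension applies.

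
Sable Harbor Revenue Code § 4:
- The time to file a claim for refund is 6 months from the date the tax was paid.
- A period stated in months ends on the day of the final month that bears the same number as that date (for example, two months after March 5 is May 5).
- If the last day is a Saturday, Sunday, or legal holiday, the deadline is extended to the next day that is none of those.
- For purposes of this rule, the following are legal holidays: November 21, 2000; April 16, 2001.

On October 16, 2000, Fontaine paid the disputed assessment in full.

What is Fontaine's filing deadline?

6 months after October 16, 2000 is April 16, 2001.
April 16, 2001 is a listed holiday. The next qualifying day is April 17, 2001.

April 17, 2001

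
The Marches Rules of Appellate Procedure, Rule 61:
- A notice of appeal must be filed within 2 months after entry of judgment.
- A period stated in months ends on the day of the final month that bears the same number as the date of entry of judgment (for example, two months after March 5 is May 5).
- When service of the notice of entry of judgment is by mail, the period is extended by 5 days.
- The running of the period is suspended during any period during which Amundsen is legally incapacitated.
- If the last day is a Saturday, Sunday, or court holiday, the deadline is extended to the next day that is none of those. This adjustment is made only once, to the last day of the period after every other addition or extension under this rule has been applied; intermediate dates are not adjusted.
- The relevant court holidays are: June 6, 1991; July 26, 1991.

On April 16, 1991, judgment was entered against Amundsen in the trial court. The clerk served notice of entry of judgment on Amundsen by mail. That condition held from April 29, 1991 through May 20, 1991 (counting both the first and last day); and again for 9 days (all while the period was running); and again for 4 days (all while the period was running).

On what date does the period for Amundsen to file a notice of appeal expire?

July 29, 1991

2 months after April 16, 1991 is June 16, 1991.
Service was by mail, adding 5 days: June 16, 1991 + 5 days = June 21, 1991.
From April 29, 1991 through May 20, 1991 inclusive is 22 days; tolling adds 22 days: June 21, 1991 + 22 days = July 13, 1991.
Tolling adds 9 days: July 13, 1991 + 9 days = July 22, 1991.
Tolling adds 4 days: July 22, 1991 + 4 days = July 26, 1991.
July 26, 1991 is a listed holiday; July 27, 1991 is Saturday; July 28, 1991 is Sunday. The next qualifying day is July 29, 1991.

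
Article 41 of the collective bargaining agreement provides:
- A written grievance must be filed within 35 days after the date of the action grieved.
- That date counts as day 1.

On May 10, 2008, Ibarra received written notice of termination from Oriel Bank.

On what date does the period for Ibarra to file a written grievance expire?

June 13, 2008

Counting May 10, 2008 as day 1, day 35 is June 13, 2008.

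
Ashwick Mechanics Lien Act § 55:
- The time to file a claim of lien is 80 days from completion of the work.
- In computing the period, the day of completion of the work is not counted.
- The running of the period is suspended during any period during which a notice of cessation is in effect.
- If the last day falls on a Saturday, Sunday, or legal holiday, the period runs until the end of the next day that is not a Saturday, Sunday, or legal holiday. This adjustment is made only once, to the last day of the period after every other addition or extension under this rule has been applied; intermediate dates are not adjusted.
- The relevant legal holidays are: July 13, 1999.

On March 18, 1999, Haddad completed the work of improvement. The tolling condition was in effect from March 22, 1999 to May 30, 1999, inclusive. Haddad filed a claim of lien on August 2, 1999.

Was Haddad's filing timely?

80 days after March 18, 1999 is June 6, 1999.
From March 22, 1999 through May 30, 1999 inclusive is 70 days; tolling adds 70 days: June 6, 1999 + 70 days = August 15, 1999.
August 15, 1999 is Sunday. The next qualifying day is August 16, 1999.
The deadline is August 16, 1999; the filing on August 2, 1999 is on or before that date.

Yes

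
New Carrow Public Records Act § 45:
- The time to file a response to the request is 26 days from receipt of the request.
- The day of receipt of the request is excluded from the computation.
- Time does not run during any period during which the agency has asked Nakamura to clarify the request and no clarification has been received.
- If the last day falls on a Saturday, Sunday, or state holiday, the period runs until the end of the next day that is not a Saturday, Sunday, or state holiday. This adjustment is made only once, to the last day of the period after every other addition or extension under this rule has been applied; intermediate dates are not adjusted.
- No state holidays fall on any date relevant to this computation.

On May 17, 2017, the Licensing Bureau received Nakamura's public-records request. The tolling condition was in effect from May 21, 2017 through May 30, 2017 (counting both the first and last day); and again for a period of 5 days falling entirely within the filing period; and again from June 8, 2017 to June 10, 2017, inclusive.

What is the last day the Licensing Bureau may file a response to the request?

26 days after May 17, 2017 is June 12, 2017.
From May 21, 2017 through May 30, 2017 inclusive is 10 days; tolling adds 10 days: June 12, 2017 + 10 days = June 22, 2017.
Tolling adds 5 days: June 22, 2017 + 5 days = June 27, 2017.
From June 8, 2017 through June 10, 2017 inclusive is 3 days; tolling adds 3 days: June 27, 2017 + 3 days = June 30, 2017.
June 30, 2017 is a Friday and not a state holiday, so no extension applies.

June 30, 2017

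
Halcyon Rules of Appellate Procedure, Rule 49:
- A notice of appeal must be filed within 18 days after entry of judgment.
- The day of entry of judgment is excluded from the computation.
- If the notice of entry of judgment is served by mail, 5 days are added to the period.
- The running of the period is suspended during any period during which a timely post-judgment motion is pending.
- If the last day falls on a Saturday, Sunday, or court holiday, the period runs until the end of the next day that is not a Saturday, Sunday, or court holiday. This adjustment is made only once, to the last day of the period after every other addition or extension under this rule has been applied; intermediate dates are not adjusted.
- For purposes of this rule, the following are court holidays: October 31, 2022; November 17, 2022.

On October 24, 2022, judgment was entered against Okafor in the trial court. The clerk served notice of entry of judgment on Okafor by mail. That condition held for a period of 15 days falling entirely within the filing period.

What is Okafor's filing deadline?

18 days after October 24, 2022 is November 11, 2022.
Service was by mail, adding 5 days: November 11, 2022 + 5 days = November 16, 2022.
Tolling adds 15 days: November 16, 2022 + 15 days = December 1, 2022.
December 1, 2022 is a Thursday and not a court holiday, so no extension applies.

December 1, 2022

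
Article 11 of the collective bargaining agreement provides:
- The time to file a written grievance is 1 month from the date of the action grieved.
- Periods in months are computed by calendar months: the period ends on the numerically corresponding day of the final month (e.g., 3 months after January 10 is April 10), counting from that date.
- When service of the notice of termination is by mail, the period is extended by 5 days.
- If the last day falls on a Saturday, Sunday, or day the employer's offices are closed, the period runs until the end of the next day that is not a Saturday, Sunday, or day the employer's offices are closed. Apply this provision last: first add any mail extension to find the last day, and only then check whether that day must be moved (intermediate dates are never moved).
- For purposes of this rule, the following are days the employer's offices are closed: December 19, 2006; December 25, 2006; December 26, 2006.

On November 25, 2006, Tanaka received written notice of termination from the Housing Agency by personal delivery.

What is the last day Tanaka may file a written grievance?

1 month after November 25, 2006 is December 25, 2006.
Service was not by mail, so no mail extension applies.
December 25, 2006 is a listed holiday; December 26, 2006 is a listed holiday. The next qualifying day is December 27, 2006.

December 27, 2006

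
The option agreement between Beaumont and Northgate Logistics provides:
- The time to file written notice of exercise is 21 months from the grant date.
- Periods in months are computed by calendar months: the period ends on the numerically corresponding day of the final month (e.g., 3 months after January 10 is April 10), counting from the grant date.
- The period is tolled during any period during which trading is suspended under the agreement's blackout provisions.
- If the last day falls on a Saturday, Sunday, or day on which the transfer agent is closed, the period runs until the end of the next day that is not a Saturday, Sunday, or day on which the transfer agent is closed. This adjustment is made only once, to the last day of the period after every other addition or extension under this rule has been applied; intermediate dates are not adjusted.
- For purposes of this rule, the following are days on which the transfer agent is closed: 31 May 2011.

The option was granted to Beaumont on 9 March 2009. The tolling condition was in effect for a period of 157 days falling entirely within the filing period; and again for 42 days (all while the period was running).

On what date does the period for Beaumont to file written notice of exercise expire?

June 27, 2011

21 months after 9 March 2009 is December 9, 2010.
Tolling adds 157 days: December 9, 2010 + 157 days = May 15, 2011.
Tolling adds 42 days: May 15, 2011 + 42 days = June 26, 2011.
June 26, 2011 is Sunday. The next qualifying day is June 27, 2011.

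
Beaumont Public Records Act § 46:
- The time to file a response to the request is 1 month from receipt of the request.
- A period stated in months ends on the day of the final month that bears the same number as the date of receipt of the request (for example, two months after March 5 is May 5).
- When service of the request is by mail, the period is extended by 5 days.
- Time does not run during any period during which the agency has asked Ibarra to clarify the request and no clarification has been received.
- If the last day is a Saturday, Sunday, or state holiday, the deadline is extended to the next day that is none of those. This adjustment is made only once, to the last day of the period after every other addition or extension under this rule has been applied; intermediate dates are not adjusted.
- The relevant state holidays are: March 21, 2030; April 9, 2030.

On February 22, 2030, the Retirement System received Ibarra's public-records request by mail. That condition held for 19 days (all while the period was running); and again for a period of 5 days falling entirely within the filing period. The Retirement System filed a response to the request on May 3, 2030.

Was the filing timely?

No

1 month after February 22, 2030 is March 22, 2030.
Service was by mail, adding 5 days: March 22, 2030 + 5 days = March 27, 2030.
Tolling adds 19 days: March 27, 2030 + 19 days = April 15, 2030.
Tolling adds 5 days: April 15, 2030 + 5 days = April 20, 2030.
April 20, 2030 is Saturday; April 21, 2030 is Sunday. The next qualifying day is April 22, 2030.
The deadline is April 22, 2030; the filing on May 3, 2030 is after that date.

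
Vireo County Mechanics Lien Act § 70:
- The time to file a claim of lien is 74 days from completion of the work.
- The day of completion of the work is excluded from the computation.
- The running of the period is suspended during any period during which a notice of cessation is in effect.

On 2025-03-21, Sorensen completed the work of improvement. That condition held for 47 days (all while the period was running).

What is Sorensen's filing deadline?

74 days after 2025-03-21 is June 3, 2025.
Tolling adds 47 days: June 3, 2025 + 47 days = July 20, 2025.

July 20, 2025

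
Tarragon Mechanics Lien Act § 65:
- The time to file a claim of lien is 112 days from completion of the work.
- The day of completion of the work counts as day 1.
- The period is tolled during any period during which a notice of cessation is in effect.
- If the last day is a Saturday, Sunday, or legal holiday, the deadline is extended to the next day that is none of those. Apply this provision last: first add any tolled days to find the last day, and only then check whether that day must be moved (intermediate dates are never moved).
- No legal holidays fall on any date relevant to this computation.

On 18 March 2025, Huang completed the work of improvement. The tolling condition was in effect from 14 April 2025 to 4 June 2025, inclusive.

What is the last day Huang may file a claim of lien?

August 28, 2025

Counting 18 March 2025 as day 1, day 112 is July 7, 2025.
From April 14, 2025 through June 4, 2025 inclusive is 52 days; tolling adds 52 days: July 7, 2025 + 52 days = August 28, 2025.
August 28, 2025 is a Thursday and not a legal holiday, so no extension applies.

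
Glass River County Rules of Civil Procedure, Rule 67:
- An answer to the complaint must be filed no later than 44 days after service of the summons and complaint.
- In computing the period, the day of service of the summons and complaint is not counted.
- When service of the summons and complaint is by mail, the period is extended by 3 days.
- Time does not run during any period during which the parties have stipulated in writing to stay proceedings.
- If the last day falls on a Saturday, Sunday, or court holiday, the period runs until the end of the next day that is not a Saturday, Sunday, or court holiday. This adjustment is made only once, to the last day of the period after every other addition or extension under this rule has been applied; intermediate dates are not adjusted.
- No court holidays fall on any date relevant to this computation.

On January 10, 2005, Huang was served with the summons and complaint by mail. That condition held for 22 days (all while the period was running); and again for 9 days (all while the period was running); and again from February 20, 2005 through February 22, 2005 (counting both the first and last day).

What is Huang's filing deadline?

April 1, 2005

44 days after January 10, 2005 is February 23, 2005.
Service was by mail, adding 3 days: February 23, 2005 + 3 days = February 26, 2005.
Tolling adds 22 days: February 26, 2005 + 22 days = March 20, 2005.
Tolling adds 9 days: March 20, 2005 + 9 days = March 29, 2005.
From February 20, 2005 through February 22, 2005 inclusive is 3 days; tolling adds 3 days: March 29, 2005 + 3 days = April 1, 2005.
April 1, 2005 is a Friday and not a court holiday, so no extension applies.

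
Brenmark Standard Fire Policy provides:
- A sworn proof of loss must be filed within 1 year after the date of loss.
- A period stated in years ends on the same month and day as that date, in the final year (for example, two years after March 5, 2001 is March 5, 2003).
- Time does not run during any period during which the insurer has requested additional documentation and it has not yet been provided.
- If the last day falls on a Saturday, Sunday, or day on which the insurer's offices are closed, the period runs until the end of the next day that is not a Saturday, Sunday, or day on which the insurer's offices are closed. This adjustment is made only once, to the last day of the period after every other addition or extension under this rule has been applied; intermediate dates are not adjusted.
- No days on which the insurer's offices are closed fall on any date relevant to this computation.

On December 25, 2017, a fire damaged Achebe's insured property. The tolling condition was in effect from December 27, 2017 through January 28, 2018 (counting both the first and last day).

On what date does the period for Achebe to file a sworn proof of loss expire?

1 year after December 25, 2017 is December 25, 2018.
From December 27, 2017 through January 28, 2018 inclusive is 33 days; tolling adds 33 days: December 25, 2018 + 33 days = January 27, 2019.
January 27, 2019 is Sunday. The next qualifying day is January 28, 2019.

January 28, 2019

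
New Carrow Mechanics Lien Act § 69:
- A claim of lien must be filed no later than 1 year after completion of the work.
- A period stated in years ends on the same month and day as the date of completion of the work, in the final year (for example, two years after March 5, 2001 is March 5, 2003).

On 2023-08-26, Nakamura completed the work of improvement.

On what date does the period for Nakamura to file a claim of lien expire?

August 26, 2024

1 year after 2023-08-26 is August 26, 2024.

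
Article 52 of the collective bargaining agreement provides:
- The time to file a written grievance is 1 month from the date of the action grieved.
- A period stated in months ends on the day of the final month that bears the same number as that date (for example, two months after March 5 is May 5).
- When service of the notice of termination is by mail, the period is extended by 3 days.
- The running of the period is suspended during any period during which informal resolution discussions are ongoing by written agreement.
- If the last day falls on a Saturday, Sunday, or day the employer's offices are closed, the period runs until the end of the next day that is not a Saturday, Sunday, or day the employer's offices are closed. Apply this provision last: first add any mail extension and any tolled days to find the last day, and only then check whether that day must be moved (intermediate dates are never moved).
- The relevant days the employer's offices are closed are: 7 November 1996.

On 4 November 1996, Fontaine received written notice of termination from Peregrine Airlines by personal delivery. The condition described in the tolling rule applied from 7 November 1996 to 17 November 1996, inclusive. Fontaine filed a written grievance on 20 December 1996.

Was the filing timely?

No

1 month after 4 November 1996 is December 4, 1996.
Service was not by mail, so no mail extension applies.
From November 7, 1996 through November 17, 1996 inclusive is 11 days; tolling adds 11 days: December 4, 1996 + 11 days = December 15, 1996.
December 15, 1996 is Sunday. The next qualifying day is December 16, 1996.
The deadline is December 16, 1996; the filing on December 20, 1996 is after that date.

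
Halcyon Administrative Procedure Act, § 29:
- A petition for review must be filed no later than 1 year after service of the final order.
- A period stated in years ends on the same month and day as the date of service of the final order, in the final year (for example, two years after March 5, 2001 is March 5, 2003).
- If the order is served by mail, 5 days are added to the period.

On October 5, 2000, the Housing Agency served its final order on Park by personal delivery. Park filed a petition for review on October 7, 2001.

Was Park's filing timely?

1 year after October 5, 2000 is October 5, 2001.
Service was not by mail, so no mail extension applies.
The deadline is October 5, 2001; the filing on October 7, 2001 is after that date.

No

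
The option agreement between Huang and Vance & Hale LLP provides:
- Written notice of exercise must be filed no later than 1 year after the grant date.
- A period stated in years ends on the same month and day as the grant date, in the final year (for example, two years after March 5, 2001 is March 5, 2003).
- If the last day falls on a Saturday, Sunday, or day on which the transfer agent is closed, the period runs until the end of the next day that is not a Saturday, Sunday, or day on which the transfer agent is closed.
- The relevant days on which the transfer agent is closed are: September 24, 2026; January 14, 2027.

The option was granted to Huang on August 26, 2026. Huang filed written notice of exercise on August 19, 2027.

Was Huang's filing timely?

1 year after August 26, 2026 is August 26, 2027.
August 26, 2027 is a Thursday and not a day on which the transfer agent is closed, so no extension applies.
The deadline is August 26, 2027; the filing on August 19, 2027 is on or before that date.

Yes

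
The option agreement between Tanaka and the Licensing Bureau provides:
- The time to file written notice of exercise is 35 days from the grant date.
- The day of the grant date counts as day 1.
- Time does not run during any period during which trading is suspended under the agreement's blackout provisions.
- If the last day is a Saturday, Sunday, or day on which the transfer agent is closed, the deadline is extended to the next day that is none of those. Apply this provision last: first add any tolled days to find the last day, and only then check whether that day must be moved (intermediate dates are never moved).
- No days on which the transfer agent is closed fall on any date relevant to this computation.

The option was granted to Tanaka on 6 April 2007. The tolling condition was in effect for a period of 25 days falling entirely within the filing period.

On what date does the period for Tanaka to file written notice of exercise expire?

June 4, 2007

Counting 6 April 2007 as day 1, day 35 is May 10, 2007.
Tolling adds 25 days: May 10, 2007 + 25 days = June 4, 2007.
June 4, 2007 is a Monday and not a day on which the transfer agent is closed, so no extension applies.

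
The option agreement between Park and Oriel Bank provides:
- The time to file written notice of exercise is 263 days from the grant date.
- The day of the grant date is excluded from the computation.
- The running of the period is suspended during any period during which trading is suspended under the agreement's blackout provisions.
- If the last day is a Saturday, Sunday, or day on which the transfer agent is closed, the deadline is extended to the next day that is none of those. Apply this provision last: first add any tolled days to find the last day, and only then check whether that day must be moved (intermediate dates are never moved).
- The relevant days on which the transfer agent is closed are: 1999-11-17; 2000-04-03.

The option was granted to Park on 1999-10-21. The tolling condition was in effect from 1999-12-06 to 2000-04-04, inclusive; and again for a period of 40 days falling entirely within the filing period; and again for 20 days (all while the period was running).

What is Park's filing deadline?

263 days after 1999-10-21 is July 10, 2000.
From December 6, 1999 through April 4, 2000 inclusive is 121 days; tolling adds 121 days: July 10, 2000 + 121 days = November 8, 2000.
Tolling adds 40 days: November 8, 2000 + 40 days = December 18, 2000.
Tolling adds 20 days: December 18, 2000 + 20 days = January 7, 2001.
January 7, 2001 is Sunday. The next qualifying day is January 8, 2001.

January 8, 2001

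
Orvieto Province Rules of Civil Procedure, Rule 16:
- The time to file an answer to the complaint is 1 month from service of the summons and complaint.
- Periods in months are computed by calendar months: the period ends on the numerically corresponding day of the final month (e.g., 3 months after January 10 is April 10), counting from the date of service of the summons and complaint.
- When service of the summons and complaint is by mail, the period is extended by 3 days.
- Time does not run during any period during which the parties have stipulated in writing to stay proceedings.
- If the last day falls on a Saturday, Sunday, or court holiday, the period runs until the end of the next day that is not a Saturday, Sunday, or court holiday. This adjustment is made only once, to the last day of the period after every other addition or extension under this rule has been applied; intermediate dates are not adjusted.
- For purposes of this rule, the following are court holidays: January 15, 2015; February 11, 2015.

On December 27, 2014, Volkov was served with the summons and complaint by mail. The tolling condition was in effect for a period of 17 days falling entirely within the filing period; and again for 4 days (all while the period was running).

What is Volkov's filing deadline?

February 20, 2015

1 month after December 27, 2014 is January 27, 2015.
Service was by mail, adding 3 days: January 27, 2015 + 3 days = January 30, 2015.
Tolling adds 17 days: January 30, 2015 + 17 days = February 16, 2015.
Tolling adds 4 days: February 16, 2015 + 4 days = February 20, 2015.
February 20, 2015 is a Friday and not a court holiday, so no extension applies.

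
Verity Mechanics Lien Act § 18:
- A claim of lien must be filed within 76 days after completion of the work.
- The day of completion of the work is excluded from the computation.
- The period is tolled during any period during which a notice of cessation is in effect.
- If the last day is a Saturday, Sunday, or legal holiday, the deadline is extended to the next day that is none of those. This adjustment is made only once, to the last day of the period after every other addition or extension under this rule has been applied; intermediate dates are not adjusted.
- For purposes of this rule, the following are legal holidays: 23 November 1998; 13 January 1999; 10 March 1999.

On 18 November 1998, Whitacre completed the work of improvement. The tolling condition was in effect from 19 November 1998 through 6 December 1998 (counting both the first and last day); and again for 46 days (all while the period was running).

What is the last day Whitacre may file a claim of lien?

76 days after 18 November 1998 is February 2, 1999.
From November 19, 1998 through December 6, 1998 inclusive is 18 days; tolling adds 18 days: February 2, 1999 + 18 days = February 20, 1999.
Tolling adds 46 days: February 20, 1999 + 46 days = April 7, 1999.
April 7, 1999 is a Wednesday and not a legal holiday, so no extension applies.

April 7, 1999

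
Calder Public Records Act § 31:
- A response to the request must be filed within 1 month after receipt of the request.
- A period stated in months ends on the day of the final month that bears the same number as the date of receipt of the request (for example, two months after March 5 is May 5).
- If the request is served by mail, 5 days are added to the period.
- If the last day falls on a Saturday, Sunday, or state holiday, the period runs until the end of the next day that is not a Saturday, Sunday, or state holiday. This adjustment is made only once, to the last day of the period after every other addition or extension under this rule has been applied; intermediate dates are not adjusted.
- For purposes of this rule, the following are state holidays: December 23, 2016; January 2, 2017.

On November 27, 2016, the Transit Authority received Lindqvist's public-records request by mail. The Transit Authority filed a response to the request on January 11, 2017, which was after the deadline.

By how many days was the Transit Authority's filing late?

1 month after November 27, 2016 is December 27, 2016.
Service was by mail, adding 5 days: December 27, 2016 + 5 days = January 1, 2017.
January 1, 2017 is Sunday; January 2, 2017 is a listed holiday. The next qualifying day is January 3, 2017.
The deadline is January 3, 2017; from January 3, 2017 to January 11, 2017 is 8 days.

8 days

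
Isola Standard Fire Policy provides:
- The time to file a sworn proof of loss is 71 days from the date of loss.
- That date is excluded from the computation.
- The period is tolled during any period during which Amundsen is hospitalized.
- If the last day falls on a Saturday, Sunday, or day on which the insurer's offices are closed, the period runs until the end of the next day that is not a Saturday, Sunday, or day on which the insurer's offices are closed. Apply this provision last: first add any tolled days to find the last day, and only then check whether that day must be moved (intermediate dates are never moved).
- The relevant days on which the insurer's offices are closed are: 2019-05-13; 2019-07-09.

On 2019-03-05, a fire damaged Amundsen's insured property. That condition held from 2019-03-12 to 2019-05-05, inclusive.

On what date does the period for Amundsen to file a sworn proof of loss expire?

July 10, 2019

71 days after 2019-03-05 is May 15, 2019.
From March 12, 2019 through May 5, 2019 inclusive is 55 days; tolling adds 55 days: May 15, 2019 + 55 days = July 9, 2019.
July 9, 2019 is a listed holiday. The next qualifying day is July 10, 2019.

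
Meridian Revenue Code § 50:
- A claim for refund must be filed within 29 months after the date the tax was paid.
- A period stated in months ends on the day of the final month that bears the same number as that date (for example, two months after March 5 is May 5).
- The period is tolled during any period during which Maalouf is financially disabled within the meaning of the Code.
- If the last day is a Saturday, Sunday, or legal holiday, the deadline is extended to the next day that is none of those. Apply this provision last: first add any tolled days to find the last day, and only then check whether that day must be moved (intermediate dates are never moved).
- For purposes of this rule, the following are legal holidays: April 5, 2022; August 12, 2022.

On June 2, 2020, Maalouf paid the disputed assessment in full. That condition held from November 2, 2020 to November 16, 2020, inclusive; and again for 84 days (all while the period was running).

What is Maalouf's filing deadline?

February 9, 2023

29 months after June 2, 2020 is November 2, 2022.
From November 2, 2020 through November 16, 2020 inclusive is 15 days; tolling adds 15 days: November 2, 2022 + 15 days = November 17, 2022.
Tolling adds 84 days: November 17, 2022 + 84 days = February 9, 2023.
February 9, 2023 is a Thursday and not a legal holiday, so no extension applies.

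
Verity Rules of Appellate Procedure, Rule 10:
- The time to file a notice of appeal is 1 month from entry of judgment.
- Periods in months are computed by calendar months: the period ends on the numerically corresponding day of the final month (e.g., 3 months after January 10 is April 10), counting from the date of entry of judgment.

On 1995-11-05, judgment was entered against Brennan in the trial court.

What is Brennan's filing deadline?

December 5, 1995

1 month after 1995-11-05 is December 5, 1995.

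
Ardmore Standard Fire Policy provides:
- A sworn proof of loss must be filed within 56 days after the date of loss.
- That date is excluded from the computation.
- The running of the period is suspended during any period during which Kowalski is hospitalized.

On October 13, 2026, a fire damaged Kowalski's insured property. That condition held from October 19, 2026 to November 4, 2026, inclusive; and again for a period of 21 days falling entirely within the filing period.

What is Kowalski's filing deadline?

56 days after October 13, 2026 is December 8, 2026.
From October 19, 2026 through November 4, 2026 inclusive is 17 days; tolling adds 17 days: December 8, 2026 + 17 days = December 25, 2026.
Tolling adds 21 days: December 25, 2026 + 21 days = January 15, 2027.

January 15, 2027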